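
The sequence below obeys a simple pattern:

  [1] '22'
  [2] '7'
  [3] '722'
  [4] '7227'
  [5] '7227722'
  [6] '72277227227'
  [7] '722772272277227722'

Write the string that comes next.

Each term (from the third on) is the previous term followed by the one before it: term 3 = 7·22 = 722.
So term 8 is 722772272277227722·72277227227.

72277227227722772272277227227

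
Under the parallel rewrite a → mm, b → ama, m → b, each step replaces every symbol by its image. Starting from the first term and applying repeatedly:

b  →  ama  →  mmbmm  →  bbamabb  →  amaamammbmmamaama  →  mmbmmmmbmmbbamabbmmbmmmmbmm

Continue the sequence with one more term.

Applying the rule to each of the 27 symbols of mmbmmmmbmmbbamabbmmbmmmmbmm gives the pieces b b ama b b b b ama b b ama ama mm b mm ama ama b b ama b b b b ama b b, which concatenate to the answer.

bbamabbbbamabbamaamammbmmamaamabbamabbbbamabb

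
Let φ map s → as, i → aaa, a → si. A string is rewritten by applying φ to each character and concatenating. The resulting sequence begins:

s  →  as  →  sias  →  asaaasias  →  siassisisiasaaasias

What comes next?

Rewriting the 19 symbols of siassisisiasaaasias one by one yields as aaa si as as aaa as aaa as aaa si as si si si as aaa si as; concatenated:

asaaasiasasaaaasaaaasaaasiassisisiasaaasias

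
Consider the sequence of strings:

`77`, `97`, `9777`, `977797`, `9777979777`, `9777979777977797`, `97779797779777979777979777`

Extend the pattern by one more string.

977797977797779797779797779777979777977797

This is a Fibonacci-style word recurrence s(k) = s(k−1)·s(k−2): e.g. 97·77 = 9777.
Continuing: 97779797779777979777979777 · 9777979777977797 gives term 8.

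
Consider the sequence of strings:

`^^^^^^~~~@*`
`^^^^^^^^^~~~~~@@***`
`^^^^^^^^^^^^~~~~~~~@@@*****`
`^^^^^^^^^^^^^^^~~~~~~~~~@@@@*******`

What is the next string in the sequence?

^^^^^^^^^^^^^^^^^^~~~~~~~~~~~@@@@@*********

Reading off run lengths: ^ runs 6, 9, 12, 15; ~ runs 3, 5, 7, 9; @ runs 1, 2, 3, 4; * runs 1, 3, 5, 7 — each is linear in n (n = 1, 2, …).
Setting n = 5 gives 18, 11, 5, 9 characters in each block.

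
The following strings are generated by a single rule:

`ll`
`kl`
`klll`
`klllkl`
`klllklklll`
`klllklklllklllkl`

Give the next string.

From term 3 onward, concatenate the last term with the second-to-last: kl·ll = klll, klll·kl = klllkl, …
So term 7 is klllklklllklllkl·klllklklll.

klllklklllklllklklllklklll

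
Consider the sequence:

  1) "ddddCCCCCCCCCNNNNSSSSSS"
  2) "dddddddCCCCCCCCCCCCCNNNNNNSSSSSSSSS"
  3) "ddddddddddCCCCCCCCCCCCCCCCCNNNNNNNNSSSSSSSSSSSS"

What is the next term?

Term n consists of 3n-2 d's, followed by 4n+1 C's, followed by 2n N's, followed by 3n S's, where the shown terms are n = 2, 3, 4.
Setting n = 5 gives 13, 21, 10, 15 characters in each block.

dddddddddddddCCCCCCCCCCCCCCCCCCCCCNNNNNNNNNNSSSSSSSSSSSSSSS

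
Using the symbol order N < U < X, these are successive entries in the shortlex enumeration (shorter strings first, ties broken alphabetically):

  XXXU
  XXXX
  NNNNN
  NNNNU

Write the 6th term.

NNNUN

Advancing 2 positions from NNNNU through NNNNU → NNNNX reaches term 6.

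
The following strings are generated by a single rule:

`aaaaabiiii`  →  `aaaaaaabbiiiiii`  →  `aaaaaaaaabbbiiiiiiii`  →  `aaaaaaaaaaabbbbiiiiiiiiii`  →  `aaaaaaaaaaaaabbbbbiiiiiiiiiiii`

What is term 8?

aaaaaaaaaaaaaaaaaaabbbbbbbbiiiiiiiiiiiiiiiiii

Each string has the form a^{2n+1} b^{n-1} i^{2n}, where the shown terms are n = 2, 3, 4, 5, 6.
For term 8, n = 9, so the run lengths are 19, 8, 18.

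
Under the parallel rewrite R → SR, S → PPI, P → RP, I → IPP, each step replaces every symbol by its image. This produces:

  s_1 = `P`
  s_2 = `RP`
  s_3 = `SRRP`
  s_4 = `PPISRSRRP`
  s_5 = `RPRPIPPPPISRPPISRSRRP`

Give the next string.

Rewriting the 21 symbols of RPRPIPPPPISRPPISRSRRP one by one yields SR RP SR RP IPP RP RP RP RP IPP PPI SR RP RP IPP PPI SR PPI SR SR RP; concatenated:

SRRPSRRPIPPRPRPRPRPIPPPPISRRPRPIPPPPISRPPISRSRRP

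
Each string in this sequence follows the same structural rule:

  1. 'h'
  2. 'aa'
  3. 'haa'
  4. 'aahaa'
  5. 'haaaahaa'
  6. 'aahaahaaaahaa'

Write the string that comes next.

This is a Fibonacci-style word recurrence s(k) = s(k−2)·s(k−1): e.g. h·aa = haa.
So term 7 is haaaahaa·aahaahaaaahaa.

haaaahaaaahaahaaaahaa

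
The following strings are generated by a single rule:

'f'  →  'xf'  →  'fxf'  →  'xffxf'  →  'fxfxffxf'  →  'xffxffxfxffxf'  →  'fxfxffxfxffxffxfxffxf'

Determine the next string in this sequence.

From term 3 onward, concatenate the second-to-last term with the last: f·xf = fxf, xf·fxf = xffxf, …
So term 8 is xffxffxfxffxf·fxfxffxfxffxffxfxffxf.

xffxffxfxffxffxfxffxfxffxffxfxffxf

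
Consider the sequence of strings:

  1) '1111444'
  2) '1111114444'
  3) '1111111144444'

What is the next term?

1111111111444444

Term n consists of 2n 1's, followed by n+1 4's, where the shown terms are n = 2, 3, 4.
At n = 5 the blocks have lengths 10, 6.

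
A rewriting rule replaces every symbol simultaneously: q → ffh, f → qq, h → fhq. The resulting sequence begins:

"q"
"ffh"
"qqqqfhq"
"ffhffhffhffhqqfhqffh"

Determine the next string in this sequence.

Rewriting the 20 symbols of ffhffhffhffhqqfhqffh one by one yields qq qq fhq qq qq fhq qq qq fhq qq qq fhq ffh ffh qq fhq ffh qq qq fhq; concatenated:

qqqqfhqqqqqfhqqqqqfhqqqqqfhqffhffhqqfhqffhqqqqfhq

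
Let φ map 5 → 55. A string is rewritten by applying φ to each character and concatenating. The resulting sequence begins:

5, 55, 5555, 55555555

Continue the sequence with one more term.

Rewriting each symbol of 55555555: 5→55, 5→55, 5→55, 5→55, 5→55, 5→55, 5→55, 5→55, which concatenates to 55 55 55 55 55 55 55 55.

5555555555555555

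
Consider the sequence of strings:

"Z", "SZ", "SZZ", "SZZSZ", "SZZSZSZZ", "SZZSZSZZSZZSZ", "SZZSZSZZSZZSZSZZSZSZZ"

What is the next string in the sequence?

SZZSZSZZSZZSZSZZSZSZZSZZSZSZZSZZSZ

Each term (from the third on) is the previous term followed by the one before it: term 3 = SZ·Z = SZZ.
The next term joins SZZSZSZZSZZSZSZZSZSZZ and SZZSZSZZSZZSZ.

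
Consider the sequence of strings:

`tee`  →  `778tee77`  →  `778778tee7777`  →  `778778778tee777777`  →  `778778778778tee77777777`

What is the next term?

Each term wraps the previous one in 778 on the left and 77 on the right.
Applying this once more to 778778778778tee77777777:

778778778778778tee7777777777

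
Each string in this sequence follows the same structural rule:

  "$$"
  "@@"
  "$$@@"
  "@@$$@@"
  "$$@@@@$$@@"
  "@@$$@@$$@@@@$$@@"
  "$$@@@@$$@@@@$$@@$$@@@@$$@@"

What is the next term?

This is a Fibonacci-style word recurrence s(k) = s(k−2)·s(k−1): e.g. $$·@@ = $$@@.
So term 8 is @@$$@@$$@@@@$$@@·$$@@@@$$@@@@$$@@$$@@@@$$@@.

@@$$@@$$@@@@$$@@$$@@@@$$@@@@$$@@$$@@@@$$@@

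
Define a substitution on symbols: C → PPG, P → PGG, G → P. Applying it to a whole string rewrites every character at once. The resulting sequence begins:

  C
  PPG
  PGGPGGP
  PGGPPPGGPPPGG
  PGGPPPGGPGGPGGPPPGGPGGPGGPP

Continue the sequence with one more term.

φ(PGGPPPGGPGGPGGPPPGGPGGPGGPP) expands symbol-by-symbol to PGG P P PGG PGG PGG P P PGG P P PGG P P PGG PGG PGG P P PGG P P PGG P P PGG PGG; joining the 27 pieces gives the next term.

PGGPPPGGPGGPGGPPPGGPPPGGPPPGGPGGPGGPPPGGPPPGGPPPGGPGG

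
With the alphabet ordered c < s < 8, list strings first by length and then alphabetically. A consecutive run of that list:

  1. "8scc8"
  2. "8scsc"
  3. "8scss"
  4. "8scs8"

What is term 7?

Continuing the enumeration 3 steps past 8scs8: 8scs8 → 8sc8c → 8sc8s → (answer).

8sc88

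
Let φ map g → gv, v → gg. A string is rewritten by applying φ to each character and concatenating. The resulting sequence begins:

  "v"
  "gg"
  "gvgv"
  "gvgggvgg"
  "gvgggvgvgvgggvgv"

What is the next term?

gvgggvgvgvgggvgggvgggvgvgvgggvgg

φ(gvgggvgvgvgggvgv) expands symbol-by-symbol to gv gg gv gv gv gg gv gg gv gg gv gv gv gg gv gg; joining the 16 pieces gives the next term.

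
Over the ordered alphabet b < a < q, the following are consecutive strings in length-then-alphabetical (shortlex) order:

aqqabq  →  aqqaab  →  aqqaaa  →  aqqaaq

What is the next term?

Treat aqqaaq as a base-3 numeral over the given alphabet and add one, carrying through any trailing q's.

aqqaqb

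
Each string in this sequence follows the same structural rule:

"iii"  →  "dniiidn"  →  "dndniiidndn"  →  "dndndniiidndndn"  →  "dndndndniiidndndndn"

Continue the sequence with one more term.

Every step adds dn to the front and dn to the end of the previous string.
So the next term is dn·dndndndniiidndndndn·dn.

dndndndndniiidndndndndn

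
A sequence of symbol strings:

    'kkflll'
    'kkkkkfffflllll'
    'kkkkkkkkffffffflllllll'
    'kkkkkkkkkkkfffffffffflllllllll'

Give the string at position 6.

Term n consists of 3n-1 k's, followed by 3n-2 f's, followed by 2n+1 l's (n = 1, 2, …).
At n = 6 the blocks have lengths 17, 16, 13.

kkkkkkkkkkkkkkkkkfffffffffffffffflllllllllllll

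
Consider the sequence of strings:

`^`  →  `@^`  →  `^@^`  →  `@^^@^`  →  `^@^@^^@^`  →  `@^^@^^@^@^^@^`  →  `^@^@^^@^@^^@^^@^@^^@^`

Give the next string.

Each term (from the third on) is the two preceding terms concatenated in order: term 3 = ^·@^ = ^@^.
So term 8 is @^^@^^@^@^^@^·^@^@^^@^@^^@^^@^@^^@^.

@^^@^^@^@^^@^^@^@^^@^@^^@^^@^@^^@^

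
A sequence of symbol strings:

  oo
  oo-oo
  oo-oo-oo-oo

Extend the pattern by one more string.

Every step duplicates the string with '-' between the halves.
So the next term is two copies of oo-oo-oo-oo with '-' between the halves.

oo-oo-oo-oo-oo-oo-oo-oo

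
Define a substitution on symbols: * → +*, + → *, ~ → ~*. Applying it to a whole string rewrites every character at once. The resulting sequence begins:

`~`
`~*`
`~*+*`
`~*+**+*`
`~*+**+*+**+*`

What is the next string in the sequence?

~*+**+*+**+**+*+**+*

Rewriting each symbol of ~*+**+*+**+*: ~→~*, *→+*, +→*, *→+*, *→+*, +→*, *→+*, +→*, *→+*, *→+*, +→*, *→+*, which concatenates to ~* +* * +* +* * +* * +* +* * +*.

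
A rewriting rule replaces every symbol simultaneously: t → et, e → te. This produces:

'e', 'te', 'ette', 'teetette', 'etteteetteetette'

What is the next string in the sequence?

Applying the rule to each of the 16 symbols of etteteetteetette gives the pieces te et et te et te te et et te te et te et et te, which concatenate to the answer.

teetetteetteteetetteteetteetette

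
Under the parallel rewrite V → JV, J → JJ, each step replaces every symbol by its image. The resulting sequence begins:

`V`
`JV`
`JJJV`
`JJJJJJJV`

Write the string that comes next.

Rewriting each symbol of JJJJJJJV: J→JJ, J→JJ, J→JJ, J→JJ, J→JJ, J→JJ, J→JJ, V→JV, which concatenates to JJ JJ JJ JJ JJ JJ JJ JV.

JJJJJJJJJJJJJJJV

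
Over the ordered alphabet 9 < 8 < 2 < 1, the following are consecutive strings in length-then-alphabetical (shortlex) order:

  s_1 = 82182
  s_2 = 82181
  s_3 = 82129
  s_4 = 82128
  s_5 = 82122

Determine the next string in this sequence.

82121

Find the rightmost character of 82122 below 1, bump it to the next letter, and reset everything to its right to 9.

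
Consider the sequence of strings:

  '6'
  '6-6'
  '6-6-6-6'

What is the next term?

Every step duplicates the string with '-' between the halves.
Doubling 6-6-6-6 with '-' between the halves:

6-6-6-6-6-6-6-6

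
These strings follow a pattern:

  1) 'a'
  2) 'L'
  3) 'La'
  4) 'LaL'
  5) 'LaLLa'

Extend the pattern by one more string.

LaLLaLaL

From term 3 onward, concatenate the last term with the second-to-last: L·a = La, La·L = LaL, …
So term 6 is LaLLa·LaL.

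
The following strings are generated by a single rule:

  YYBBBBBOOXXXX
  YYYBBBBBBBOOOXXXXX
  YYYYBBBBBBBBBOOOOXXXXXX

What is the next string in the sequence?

YYYYYBBBBBBBBBBBOOOOOXXXXXXX

The n-th term is n Y's then 2n+1 B's then n O's then n+2 X's, where the shown terms are n = 2, 3, 4.
At n = 5 the blocks have lengths 5, 11, 5, 7.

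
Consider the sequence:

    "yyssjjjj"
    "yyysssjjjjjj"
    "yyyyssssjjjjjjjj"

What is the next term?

yyyyysssssjjjjjjjjjj

Each string has the form y^{n} s^{n} j^{2n}, where the shown terms are n = 2, 3, 4.
Setting n = 5 gives 5, 5, 10 characters in each block.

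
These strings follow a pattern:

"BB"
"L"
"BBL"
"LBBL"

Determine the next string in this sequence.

BBLLBBL

Each term (from the third on) is the two preceding terms concatenated in order: term 3 = BB·L = BBL.
Continuing: BBL · LBBL gives term 5.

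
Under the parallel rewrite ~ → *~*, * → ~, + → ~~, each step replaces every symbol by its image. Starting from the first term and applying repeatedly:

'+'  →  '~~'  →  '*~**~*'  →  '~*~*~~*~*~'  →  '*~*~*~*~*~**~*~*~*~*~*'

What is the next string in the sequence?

Rewriting the 22 symbols of *~*~*~*~*~**~*~*~*~*~* one by one yields ~ *~* ~ *~* ~ *~* ~ *~* ~ *~* ~ ~ *~* ~ *~* ~ *~* ~ *~* ~ *~* ~; concatenated:

~*~*~*~*~*~*~*~*~*~*~~*~*~*~*~*~*~*~*~*~*~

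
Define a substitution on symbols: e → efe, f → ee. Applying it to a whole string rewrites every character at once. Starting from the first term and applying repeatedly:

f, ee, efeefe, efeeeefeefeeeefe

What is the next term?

Applying the rule to each of the 16 symbols of efeeeefeefeeeefe gives the pieces efe ee efe efe efe efe ee efe efe ee efe efe efe efe ee efe, which concatenate to the answer.

efeeeefeefeefeefeeeefeefeeeefeefeefeefeeeefe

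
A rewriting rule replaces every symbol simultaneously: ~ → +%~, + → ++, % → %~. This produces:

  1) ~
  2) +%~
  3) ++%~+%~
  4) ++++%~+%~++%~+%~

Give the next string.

++++++++%~+%~++%~+%~++++%~+%~++%~+%~

φ(++++%~+%~++%~+%~) expands symbol-by-symbol to ++ ++ ++ ++ %~ +%~ ++ %~ +%~ ++ ++ %~ +%~ ++ %~ +%~; joining the 16 pieces gives the next term.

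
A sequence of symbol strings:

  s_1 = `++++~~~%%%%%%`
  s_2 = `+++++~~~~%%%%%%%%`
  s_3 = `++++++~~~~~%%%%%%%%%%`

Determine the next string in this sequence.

Term n consists of n+1 +'s, followed by n ~'s, followed by 2n %'s, where the shown terms are n = 3, 4, 5.
At n = 6 the blocks have lengths 7, 6, 12.

+++++++~~~~~~%%%%%%%%%%%%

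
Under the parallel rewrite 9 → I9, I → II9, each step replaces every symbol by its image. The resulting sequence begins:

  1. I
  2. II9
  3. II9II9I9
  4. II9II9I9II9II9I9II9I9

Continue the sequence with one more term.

Rewriting the 21 symbols of II9II9I9II9II9I9II9I9 one by one yields II9 II9 I9 II9 II9 I9 II9 I9 II9 II9 I9 II9 II9 I9 II9 I9 II9 II9 I9 II9 I9; concatenated:

II9II9I9II9II9I9II9I9II9II9I9II9II9I9II9I9II9II9I9II9I9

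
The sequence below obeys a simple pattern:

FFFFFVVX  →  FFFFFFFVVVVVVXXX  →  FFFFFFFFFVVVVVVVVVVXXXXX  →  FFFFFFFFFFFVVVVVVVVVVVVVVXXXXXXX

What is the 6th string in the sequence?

FFFFFFFFFFFFFFFVVVVVVVVVVVVVVVVVVVVVVXXXXXXXXXXX

Term n consists of 2n+3 F's, followed by 4n-2 V's, followed by 2n-1 X's (n = 1, 2, …).
At n = 6 the blocks have lengths 15, 22, 11.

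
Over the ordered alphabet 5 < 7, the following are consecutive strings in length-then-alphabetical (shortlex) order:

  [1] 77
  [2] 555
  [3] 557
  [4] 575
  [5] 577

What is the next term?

Find the rightmost character of 577 below 7, bump it to the next letter, and reset everything to its right to 5.

755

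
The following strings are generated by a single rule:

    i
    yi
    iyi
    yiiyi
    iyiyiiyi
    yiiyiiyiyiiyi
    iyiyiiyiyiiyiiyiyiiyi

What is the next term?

yiiyiiyiyiiyiiyiyiiyiyiiyiiyiyiiyi

From term 3 onward, concatenate the second-to-last term with the last: i·yi = iyi, yi·iyi = yiiyi, …
So term 8 is yiiyiiyiyiiyi·iyiyiiyiyiiyiiyiyiiyi.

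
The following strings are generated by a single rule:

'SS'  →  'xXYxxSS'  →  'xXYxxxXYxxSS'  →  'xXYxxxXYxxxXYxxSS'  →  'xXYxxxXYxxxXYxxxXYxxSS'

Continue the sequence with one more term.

Each term is the previous one with xXYxx prepended.
Applying this once more to xXYxxxXYxxxXYxxxXYxxSS:

xXYxxxXYxxxXYxxxXYxxxXYxxSS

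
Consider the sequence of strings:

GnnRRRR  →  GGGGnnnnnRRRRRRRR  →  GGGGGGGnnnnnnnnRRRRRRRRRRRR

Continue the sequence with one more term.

GGGGGGGGGGnnnnnnnnnnnRRRRRRRRRRRRRRRR

Term n consists of 3n-2 G's, followed by 3n-1 n's, followed by 4n R's (n = 1, 2, …).
At n = 4 the blocks have lengths 10, 11, 16.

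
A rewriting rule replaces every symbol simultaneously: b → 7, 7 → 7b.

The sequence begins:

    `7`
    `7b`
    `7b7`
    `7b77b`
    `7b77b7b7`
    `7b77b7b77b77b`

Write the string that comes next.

Replace each of the 13 characters of 7b77b7b77b77b in place — 7b 7 7b 7b 7 7b 7 7b 7b 7 7b 7b 7 — and concatenate.

7b77b7b77b77b7b77b7b7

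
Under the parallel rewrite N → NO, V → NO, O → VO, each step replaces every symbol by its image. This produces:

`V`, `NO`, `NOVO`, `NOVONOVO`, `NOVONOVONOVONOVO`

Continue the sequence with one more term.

NOVONOVONOVONOVONOVONOVONOVONOVO

φ(NOVONOVONOVONOVO) expands symbol-by-symbol to NO VO NO VO NO VO NO VO NO VO NO VO NO VO NO VO; joining the 16 pieces gives the next term.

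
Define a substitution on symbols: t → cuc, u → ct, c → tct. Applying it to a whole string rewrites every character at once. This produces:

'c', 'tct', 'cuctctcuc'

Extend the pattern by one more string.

tctcttctcuctctcuctctcttct

Expanding cuctctcuc: c→tct, u→ct, c→tct, t→cuc, c→tct, t→cuc, c→tct, u→ct, c→tct. Concatenated: tct ct tct cuc tct cuc tct ct tct.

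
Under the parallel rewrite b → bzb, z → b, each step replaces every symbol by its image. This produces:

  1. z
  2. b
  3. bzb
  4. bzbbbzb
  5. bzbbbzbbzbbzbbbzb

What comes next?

bzbbbzbbzbbzbbbzbbzbbbzbbzbbbzbbzbbzbbbzb

Replace each of the 17 characters of bzbbbzbbzbbzbbbzb in place — bzb b bzb bzb bzb b bzb bzb b bzb bzb b bzb bzb bzb b bzb — and concatenate.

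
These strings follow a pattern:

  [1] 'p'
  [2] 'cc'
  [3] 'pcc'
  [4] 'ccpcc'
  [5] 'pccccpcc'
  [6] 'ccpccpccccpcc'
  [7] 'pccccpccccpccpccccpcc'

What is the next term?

ccpccpccccpccpccccpccccpccpccccpcc

From term 3 onward, concatenate the second-to-last term with the last: p·cc = pcc, cc·pcc = ccpcc, …
Continuing: ccpccpccccpcc · pccccpccccpccpccccpcc gives term 8.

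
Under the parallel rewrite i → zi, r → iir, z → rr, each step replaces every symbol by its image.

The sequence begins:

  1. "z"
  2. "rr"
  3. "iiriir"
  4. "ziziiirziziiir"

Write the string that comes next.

rrzirrziziziiirrrzirrziziziiir

Replace each of the 14 characters of ziziiirziziiir in place — rr zi rr zi zi zi iir rr zi rr zi zi zi iir — and concatenate.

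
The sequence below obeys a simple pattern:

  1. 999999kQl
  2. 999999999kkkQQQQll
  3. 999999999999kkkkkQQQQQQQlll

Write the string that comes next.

Each string has the form 9^{3n+3} k^{2n-1} Q^{3n-2} l^{n} (n = 1, 2, …).
For the next term, n = 4, so the run lengths are 15, 7, 10, 4.

999999999999999kkkkkkkQQQQQQQQQQllll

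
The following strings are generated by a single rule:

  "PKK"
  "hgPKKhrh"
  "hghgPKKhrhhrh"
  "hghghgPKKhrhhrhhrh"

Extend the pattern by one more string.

Every step adds hg to the front and hrh to the end of the previous string.
So the next term is hg·hghghgPKKhrhhrhhrh·hrh.

hghghghgPKKhrhhrhhrhhrh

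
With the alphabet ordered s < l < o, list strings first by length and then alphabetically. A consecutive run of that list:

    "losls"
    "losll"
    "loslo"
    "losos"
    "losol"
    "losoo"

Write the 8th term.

lolsl

Stepping forward 2 times from losoo: losoo → lolss, then the target.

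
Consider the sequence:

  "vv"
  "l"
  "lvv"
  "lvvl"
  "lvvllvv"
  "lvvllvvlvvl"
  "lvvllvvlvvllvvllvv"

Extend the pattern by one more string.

lvvllvvlvvllvvllvvlvvllvvlvvl

This is a Fibonacci-style word recurrence s(k) = s(k−1)·s(k−2): e.g. l·vv = lvv.
Continuing: lvvllvvlvvllvvllvv · lvvllvvlvvl gives term 8.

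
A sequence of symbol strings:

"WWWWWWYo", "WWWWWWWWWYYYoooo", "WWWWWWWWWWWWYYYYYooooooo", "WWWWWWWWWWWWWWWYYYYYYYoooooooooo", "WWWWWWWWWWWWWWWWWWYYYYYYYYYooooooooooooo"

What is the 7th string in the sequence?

Each string has the form W^{3n+3} Y^{2n-1} o^{3n-2} (n = 1, 2, …).
At n = 7 the blocks have lengths 24, 13, 19.

WWWWWWWWWWWWWWWWWWWWWWWWYYYYYYYYYYYYYooooooooooooooooooo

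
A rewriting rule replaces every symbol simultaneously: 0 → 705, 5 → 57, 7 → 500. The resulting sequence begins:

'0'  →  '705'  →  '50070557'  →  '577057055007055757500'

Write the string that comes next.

Replace each of the 21 characters of 577057055007055757500 in place — 57 500 500 705 57 500 705 57 57 705 705 500 705 57 57 500 57 500 57 705 705 — and concatenate.

5750050070557500705575770570550070557575005750057705705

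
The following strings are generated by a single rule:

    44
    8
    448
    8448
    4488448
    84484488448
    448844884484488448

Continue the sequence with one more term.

Each term (from the third on) is the two preceding terms concatenated in order: term 3 = 44·8 = 448.
So term 8 is 84484488448·448844884484488448.

84484488448448844884484488448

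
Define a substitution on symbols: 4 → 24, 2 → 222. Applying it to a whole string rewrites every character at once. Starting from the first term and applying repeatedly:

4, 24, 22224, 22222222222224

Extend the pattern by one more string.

22222222222222222222222222222222222222224

φ(22222222222224) expands symbol-by-symbol to 222 222 222 222 222 222 222 222 222 222 222 222 222 24; joining the 14 pieces gives the next term.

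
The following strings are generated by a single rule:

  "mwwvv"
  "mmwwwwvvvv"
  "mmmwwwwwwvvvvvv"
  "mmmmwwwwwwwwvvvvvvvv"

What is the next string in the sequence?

Term n consists of n m's, followed by 2n w's, followed by 2n v's (n = 1, 2, …).
For the next term, n = 5, so the run lengths are 5, 10, 10.

mmmmmwwwwwwwwwwvvvvvvvvvv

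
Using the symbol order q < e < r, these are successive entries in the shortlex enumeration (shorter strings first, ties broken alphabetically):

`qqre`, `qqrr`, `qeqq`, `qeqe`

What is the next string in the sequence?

qeqr

Find the rightmost character of qeqe below r, bump it to the next letter, and reset everything to its right to q.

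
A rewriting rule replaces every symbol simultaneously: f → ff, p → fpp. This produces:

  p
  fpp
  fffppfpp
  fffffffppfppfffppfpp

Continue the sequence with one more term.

fffffffffffffffppfppfffppfppfffffffppfppfffppfpp

Replace each of the 20 characters of fffffffppfppfffppfpp in place — ff ff ff ff ff ff ff fpp fpp ff fpp fpp ff ff ff fpp fpp ff fpp fpp — and concatenate.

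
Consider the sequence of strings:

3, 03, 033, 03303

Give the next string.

From term 3 onward, concatenate the last term with the second-to-last: 03·3 = 033, 033·03 = 03303, …
The next term joins 03303 and 033.

03303033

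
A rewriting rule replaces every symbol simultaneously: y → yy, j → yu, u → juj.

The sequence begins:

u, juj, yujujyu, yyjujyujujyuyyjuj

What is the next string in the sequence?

φ(yyjujyujujyuyyjuj) expands symbol-by-symbol to yy yy yu juj yu yy juj yu juj yu yy juj yy yy yu juj yu; joining the 17 pieces gives the next term.

yyyyyujujyuyyjujyujujyuyyjujyyyyyujujyu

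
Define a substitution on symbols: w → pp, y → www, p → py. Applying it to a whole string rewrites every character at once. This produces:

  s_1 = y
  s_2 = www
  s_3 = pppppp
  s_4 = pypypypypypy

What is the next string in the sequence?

Apply φ to pypypypypypy symbol by symbol: p→py, y→www, p→py, y→www, p→py, y→www, p→py, y→www, p→py, y→www, p→py, y→www; joined: py www py www py www py www py www py www.

pywwwpywwwpywwwpywwwpywwwpywww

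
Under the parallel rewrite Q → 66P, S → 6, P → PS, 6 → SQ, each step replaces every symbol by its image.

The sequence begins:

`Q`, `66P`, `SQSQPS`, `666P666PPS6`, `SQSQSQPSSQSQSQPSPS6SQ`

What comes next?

666P666P666PPS6666P666P666PPS6PS6SQ666P

Replace each of the 21 characters of SQSQSQPSSQSQSQPSPS6SQ in place — 6 66P 6 66P 6 66P PS 6 6 66P 6 66P 6 66P PS 6 PS 6 SQ 6 66P — and concatenate.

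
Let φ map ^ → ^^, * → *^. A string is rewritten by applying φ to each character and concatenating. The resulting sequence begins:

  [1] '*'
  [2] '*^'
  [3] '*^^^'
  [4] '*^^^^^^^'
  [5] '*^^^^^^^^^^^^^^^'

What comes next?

Rewriting the 16 symbols of *^^^^^^^^^^^^^^^ one by one yields *^ ^^ ^^ ^^ ^^ ^^ ^^ ^^ ^^ ^^ ^^ ^^ ^^ ^^ ^^ ^^; concatenated:

*^^^^^^^^^^^^^^^^^^^^^^^^^^^^^^^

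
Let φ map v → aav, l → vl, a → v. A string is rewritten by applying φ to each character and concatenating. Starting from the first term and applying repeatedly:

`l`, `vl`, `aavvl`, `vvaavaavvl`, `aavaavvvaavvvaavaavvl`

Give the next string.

Rewriting the 21 symbols of aavaavvvaavvvaavaavvl one by one yields v v aav v v aav aav aav v v aav aav aav v v aav v v aav aav vl; concatenated:

vvaavvvaavaavaavvvaavaavaavvvaavvvaavaavvl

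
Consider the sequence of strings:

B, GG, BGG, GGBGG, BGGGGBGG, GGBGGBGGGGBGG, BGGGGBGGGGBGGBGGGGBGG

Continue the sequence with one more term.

Each term (from the third on) is the two preceding terms concatenated in order: term 3 = B·GG = BGG.
The next term joins GGBGGBGGGGBGG and BGGGGBGGGGBGGBGGGGBGG.

GGBGGBGGGGBGGBGGGGBGGGGBGGBGGGGBGG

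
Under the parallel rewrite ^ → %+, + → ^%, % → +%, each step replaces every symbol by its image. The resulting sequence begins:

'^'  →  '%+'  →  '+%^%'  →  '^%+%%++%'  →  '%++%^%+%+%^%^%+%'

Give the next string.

Rewriting the 16 symbols of %++%^%+%+%^%^%+% one by one yields +% ^% ^% +% %+ +% ^% +% ^% +% %+ +% %+ +% ^% +%; concatenated:

+%^%^%+%%++%^%+%^%+%%++%%++%^%+%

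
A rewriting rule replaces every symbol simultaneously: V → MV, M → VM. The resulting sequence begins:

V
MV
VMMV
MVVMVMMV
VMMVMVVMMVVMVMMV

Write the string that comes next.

MVVMVMMVVMMVMVVMVMMVMVVMMVVMVMMV

φ(VMMVMVVMMVVMVMMV) expands symbol-by-symbol to MV VM VM MV VM MV MV VM VM MV MV VM MV VM VM MV; joining the 16 pieces gives the next term.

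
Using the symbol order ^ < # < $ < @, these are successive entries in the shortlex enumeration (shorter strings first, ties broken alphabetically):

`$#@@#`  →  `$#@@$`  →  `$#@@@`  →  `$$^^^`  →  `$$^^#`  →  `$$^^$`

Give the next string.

$$^^@

Treat $$^^$ as a base-4 numeral over the given alphabet and add one, carrying through any trailing @'s.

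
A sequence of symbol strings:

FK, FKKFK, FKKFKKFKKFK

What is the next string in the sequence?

FKKFKKFKKFKKFKKFKKFKKFK

Each string is two copies of the previous one joined by 'K'.
One more doubling of FKKFKKFKKFK gives the answer.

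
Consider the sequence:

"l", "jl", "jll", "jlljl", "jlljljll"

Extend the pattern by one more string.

Each term (from the third on) is the previous term followed by the one before it: term 3 = jl·l = jll.
Continuing: jlljljll · jlljl gives term 6.

jlljljlljlljl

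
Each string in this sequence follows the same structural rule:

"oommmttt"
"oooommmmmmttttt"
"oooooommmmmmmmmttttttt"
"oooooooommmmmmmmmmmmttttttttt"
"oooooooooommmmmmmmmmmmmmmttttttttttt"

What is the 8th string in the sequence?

Term n consists of 2n o's, followed by 3n m's, followed by 2n+1 t's (n = 1, 2, …).
For term 8, n = 8, so the run lengths are 16, 24, 17.

oooooooooooooooommmmmmmmmmmmmmmmmmmmmmmmttttttttttttttttt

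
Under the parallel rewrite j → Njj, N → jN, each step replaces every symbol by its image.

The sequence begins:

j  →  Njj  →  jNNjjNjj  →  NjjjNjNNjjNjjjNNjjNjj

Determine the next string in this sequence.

jNNjjNjjNjjjNNjjjNjNNjjNjjjNNjjNjjNjjjNjNNjjNjjjNNjjNjj

Applying the rule to each of the 21 symbols of NjjjNjNNjjNjjjNNjjNjj gives the pieces jN Njj Njj Njj jN Njj jN jN Njj Njj jN Njj Njj Njj jN jN Njj Njj jN Njj Njj, which concatenate to the answer.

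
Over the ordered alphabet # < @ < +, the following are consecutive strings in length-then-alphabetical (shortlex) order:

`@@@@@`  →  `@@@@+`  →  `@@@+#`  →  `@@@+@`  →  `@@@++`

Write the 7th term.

@@+#@

Stepping forward 2 times from @@@++: @@@++ → @@+##, then the target.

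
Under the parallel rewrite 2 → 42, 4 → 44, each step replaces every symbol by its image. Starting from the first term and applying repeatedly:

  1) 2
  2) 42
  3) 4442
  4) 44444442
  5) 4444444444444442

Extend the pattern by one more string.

Replace each of the 16 characters of 4444444444444442 in place — 44 44 44 44 44 44 44 44 44 44 44 44 44 44 44 42 — and concatenate.

44444444444444444444444444444442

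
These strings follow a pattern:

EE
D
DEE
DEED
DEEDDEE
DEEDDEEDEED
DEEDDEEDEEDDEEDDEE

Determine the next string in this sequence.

DEEDDEEDEEDDEEDDEEDEEDDEEDEED

From term 3 onward, concatenate the last term with the second-to-last: D·EE = DEE, DEE·D = DEED, …
The next term joins DEEDDEEDEEDDEEDDEE and DEEDDEEDEED.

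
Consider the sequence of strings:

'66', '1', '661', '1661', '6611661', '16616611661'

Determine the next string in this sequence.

661166116616611661

This is a Fibonacci-style word recurrence s(k) = s(k−2)·s(k−1): e.g. 66·1 = 661.
Continuing: 6611661 · 16616611661 gives term 7.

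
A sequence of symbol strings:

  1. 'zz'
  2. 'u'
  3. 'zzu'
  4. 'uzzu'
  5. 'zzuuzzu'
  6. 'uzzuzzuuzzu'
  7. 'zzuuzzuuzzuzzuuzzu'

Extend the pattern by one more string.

uzzuzzuuzzuzzuuzzuuzzuzzuuzzu

From term 3 onward, concatenate the second-to-last term with the last: zz·u = zzu, u·zzu = uzzu, …
Continuing: uzzuzzuuzzu · zzuuzzuuzzuzzuuzzu gives term 8.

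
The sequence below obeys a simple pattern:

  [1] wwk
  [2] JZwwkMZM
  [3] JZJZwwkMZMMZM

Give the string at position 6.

s(k+1) = JZ·s(k)·MZM, so each term gains JZ as a prefix and MZM as a suffix.
From JZJZwwkMZMMZM, 3 further steps: JZJZwwkMZMMZM → JZJZJZwwkMZMMZMMZM → JZJZJZJZwwkMZMMZMMZMMZM → (answer).

JZJZJZJZJZwwkMZMMZMMZMMZMMZM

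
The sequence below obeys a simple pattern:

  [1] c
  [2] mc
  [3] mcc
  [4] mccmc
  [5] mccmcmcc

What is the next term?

From term 3 onward, concatenate the last term with the second-to-last: mc·c = mcc, mcc·mc = mccmc, …
Continuing: mccmcmcc · mccmc gives term 6.

mccmcmccmccmc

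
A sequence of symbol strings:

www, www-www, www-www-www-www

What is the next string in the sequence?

Each string is two copies of the previous one joined by '-'.
So the next term is two copies of www-www-www-www with '-' between the halves.

www-www-www-www-www-www-www-www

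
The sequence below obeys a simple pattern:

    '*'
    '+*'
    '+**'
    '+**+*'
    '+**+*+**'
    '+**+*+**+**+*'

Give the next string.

+**+*+**+**+*+**+*+**

This is a Fibonacci-style word recurrence s(k) = s(k−1)·s(k−2): e.g. +*·* = +**.
Continuing: +**+*+**+**+* · +**+*+** gives term 7.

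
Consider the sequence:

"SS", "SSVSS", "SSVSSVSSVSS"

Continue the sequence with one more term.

Each string is two copies of the previous one joined by 'V'.
One more doubling of SSVSSVSSVSS gives the answer.

SSVSSVSSVSSVSSVSSVSSVSS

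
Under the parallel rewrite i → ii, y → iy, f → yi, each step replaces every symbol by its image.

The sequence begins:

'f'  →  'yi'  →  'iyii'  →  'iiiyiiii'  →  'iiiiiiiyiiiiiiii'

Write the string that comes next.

Rewriting the 16 symbols of iiiiiiiyiiiiiiii one by one yields ii ii ii ii ii ii ii iy ii ii ii ii ii ii ii ii; concatenated:

iiiiiiiiiiiiiiiyiiiiiiiiiiiiiiii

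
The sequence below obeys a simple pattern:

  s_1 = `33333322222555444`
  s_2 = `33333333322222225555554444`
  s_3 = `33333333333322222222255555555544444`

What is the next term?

Each string has the form 3^{3n+3} 2^{2n+3} 5^{3n} 4^{n+2} (n = 1, 2, …).
At n = 4 the blocks have lengths 15, 11, 12, 6.

33333333333333322222222222555555555555444444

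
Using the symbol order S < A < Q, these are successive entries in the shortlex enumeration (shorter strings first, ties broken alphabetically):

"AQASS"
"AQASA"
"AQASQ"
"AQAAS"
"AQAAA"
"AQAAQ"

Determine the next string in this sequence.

AQAQS

Treat AQAAQ as a base-3 numeral over the given alphabet and add one, carrying through any trailing Q's.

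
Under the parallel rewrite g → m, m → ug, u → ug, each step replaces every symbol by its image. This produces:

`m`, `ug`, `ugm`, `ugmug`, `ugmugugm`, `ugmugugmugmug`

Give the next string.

Rewriting the 13 symbols of ugmugugmugmug one by one yields ug m ug ug m ug m ug ug m ug ug m; concatenated:

ugmugugmugmugugmugugm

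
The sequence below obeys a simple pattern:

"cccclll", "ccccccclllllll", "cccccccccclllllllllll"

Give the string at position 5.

Reading off run lengths: c runs 4, 7, 10; l runs 3, 7, 11 — each is linear in n (n = 1, 2, …).
For term 5, n = 5, so the run lengths are 16, 19.

cccccccccccccccclllllllllllllllllll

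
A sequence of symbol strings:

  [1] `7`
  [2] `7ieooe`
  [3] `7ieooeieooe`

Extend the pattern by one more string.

Every step adds ieooe to the end: s(k+1) = s(k)·ieooe.
Applying this once more to 7ieooeieooe:

7ieooeieooeieooe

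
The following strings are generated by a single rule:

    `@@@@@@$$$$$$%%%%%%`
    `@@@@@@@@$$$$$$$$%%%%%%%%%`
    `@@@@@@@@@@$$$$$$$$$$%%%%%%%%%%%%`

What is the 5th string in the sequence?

The n-th term is 2n+2 @'s then 2n+2 $'s then 3n %'s, where the shown terms are n = 2, 3, 4.
At n = 6 the blocks have lengths 14, 14, 18.

@@@@@@@@@@@@@@$$$$$$$$$$$$$$%%%%%%%%%%%%%%%%%%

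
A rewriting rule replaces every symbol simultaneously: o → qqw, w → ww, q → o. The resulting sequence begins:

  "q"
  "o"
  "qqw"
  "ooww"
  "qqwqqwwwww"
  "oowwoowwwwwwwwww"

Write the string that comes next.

Rewriting the 16 symbols of oowwoowwwwwwwwww one by one yields qqw qqw ww ww qqw qqw ww ww ww ww ww ww ww ww ww ww; concatenated:

qqwqqwwwwwqqwqqwwwwwwwwwwwwwwwwwwwww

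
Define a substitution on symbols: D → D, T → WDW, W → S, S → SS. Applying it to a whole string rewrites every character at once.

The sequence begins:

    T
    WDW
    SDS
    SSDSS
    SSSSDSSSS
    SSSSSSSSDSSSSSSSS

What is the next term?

SSSSSSSSSSSSSSSSDSSSSSSSSSSSSSSSS

Replace each of the 17 characters of SSSSSSSSDSSSSSSSS in place — SS SS SS SS SS SS SS SS D SS SS SS SS SS SS SS SS — and concatenate.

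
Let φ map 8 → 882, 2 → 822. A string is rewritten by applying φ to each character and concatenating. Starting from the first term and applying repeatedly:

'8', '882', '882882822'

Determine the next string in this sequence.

Apply φ to 882882822 symbol by symbol: 8→882, 8→882, 2→822, 8→882, 8→882, 2→822, 8→882, 2→822, 2→822; joined: 882 882 822 882 882 822 882 822 822.

882882822882882822882822822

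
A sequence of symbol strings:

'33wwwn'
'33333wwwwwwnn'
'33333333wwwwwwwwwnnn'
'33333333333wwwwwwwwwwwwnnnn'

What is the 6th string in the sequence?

Reading off run lengths: 3 runs 2, 5, 8, 11; w runs 3, 6, 9, 12; n runs 1, 2, 3, 4 — each is linear in n (n = 1, 2, …).
Setting n = 6 gives 17, 18, 6 characters in each block.

33333333333333333wwwwwwwwwwwwwwwwwwnnnnnn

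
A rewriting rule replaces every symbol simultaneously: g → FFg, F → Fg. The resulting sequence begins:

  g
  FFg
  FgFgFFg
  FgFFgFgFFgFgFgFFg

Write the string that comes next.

FgFFgFgFgFFgFgFFgFgFgFFgFgFFgFgFFgFgFgFFg

Replace each of the 17 characters of FgFFgFgFFgFgFgFFg in place — Fg FFg Fg Fg FFg Fg FFg Fg Fg FFg Fg FFg Fg FFg Fg Fg FFg — and concatenate.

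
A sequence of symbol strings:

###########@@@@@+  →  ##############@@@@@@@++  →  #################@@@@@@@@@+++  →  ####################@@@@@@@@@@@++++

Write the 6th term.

##########################@@@@@@@@@@@@@@@++++++

Each string has the form #^{3n+2} @^{2n-1} +^{n-2}, where the shown terms are n = 3, 4, 5, 6.
For term 6, n = 8, so the run lengths are 26, 15, 6.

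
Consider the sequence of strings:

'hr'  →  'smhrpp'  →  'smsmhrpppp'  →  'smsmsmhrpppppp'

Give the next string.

smsmsmsmhrpppppppp

Every step adds sm to the front and pp to the end of the previous string.
One more step from smsmsmhrpppppp gives the answer.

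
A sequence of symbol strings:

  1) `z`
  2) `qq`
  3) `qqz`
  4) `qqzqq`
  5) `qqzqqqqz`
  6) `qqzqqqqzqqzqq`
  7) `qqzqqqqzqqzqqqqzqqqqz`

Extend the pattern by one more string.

This is a Fibonacci-style word recurrence s(k) = s(k−1)·s(k−2): e.g. qq·z = qqz.
The next term joins qqzqqqqzqqzqqqqzqqqqz and qqzqqqqzqqzqq.

qqzqqqqzqqzqqqqzqqqqzqqzqqqqzqqzqq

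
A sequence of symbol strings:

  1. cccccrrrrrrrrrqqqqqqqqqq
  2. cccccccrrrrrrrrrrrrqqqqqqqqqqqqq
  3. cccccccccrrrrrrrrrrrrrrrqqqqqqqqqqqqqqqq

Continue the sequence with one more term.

cccccccccccrrrrrrrrrrrrrrrrrrqqqqqqqqqqqqqqqqqqq

Reading off run lengths: c runs 5, 7, 9; r runs 9, 12, 15; q runs 10, 13, 16 — each is linear in n, where the shown terms are n = 3, 4, 5.
For the next term, n = 6, so the run lengths are 11, 18, 19.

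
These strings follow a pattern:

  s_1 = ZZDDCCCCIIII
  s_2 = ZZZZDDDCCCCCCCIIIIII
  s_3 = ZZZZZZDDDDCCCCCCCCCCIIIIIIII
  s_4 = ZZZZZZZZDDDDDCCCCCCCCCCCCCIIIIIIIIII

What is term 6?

The n-th term is 2n Z's then n+1 D's then 3n+1 C's then 2n+2 I's (n = 1, 2, …).
Setting n = 6 gives 12, 7, 19, 14 characters in each block.

ZZZZZZZZZZZZDDDDDDDCCCCCCCCCCCCCCCCCCCIIIIIIIIIIIIII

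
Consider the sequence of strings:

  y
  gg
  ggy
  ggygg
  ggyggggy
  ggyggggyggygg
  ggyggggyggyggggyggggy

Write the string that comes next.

ggyggggyggyggggyggggyggyggggyggygg

From term 3 onward, concatenate the last term with the second-to-last: gg·y = ggy, ggy·gg = ggygg, …
The next term joins ggyggggyggyggggyggggy and ggyggggyggygg.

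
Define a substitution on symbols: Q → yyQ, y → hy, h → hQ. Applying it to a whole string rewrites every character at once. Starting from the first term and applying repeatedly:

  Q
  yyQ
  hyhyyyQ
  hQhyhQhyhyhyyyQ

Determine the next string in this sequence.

Applying the rule to each of the 15 symbols of hQhyhQhyhyhyyyQ gives the pieces hQ yyQ hQ hy hQ yyQ hQ hy hQ hy hQ hy hy hy yyQ, which concatenate to the answer.

hQyyQhQhyhQyyQhQhyhQhyhQhyhyhyyyQ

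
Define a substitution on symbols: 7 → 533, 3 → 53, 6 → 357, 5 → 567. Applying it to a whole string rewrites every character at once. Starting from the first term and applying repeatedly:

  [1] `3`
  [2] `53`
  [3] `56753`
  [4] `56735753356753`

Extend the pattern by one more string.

Replace each of the 14 characters of 56735753356753 in place — 567 357 533 53 567 533 567 53 53 567 357 533 567 53 — and concatenate.

56735753353567533567535356735753356753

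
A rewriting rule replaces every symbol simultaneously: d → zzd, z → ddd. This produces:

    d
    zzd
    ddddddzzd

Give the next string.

Apply φ to ddddddzzd symbol by symbol: d→zzd, d→zzd, d→zzd, d→zzd, d→zzd, d→zzd, z→ddd, z→ddd, d→zzd; joined: zzd zzd zzd zzd zzd zzd ddd ddd zzd.

zzdzzdzzdzzdzzdzzdddddddzzd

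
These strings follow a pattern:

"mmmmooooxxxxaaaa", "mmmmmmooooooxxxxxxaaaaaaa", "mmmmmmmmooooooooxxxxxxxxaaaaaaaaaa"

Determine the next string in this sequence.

Term n consists of 2n+2 m's, followed by 2n+2 o's, followed by 2n+2 x's, followed by 3n+1 a's (n = 1, 2, …).
Setting n = 4 gives 10, 10, 10, 13 characters in each block.

mmmmmmmmmmooooooooooxxxxxxxxxxaaaaaaaaaaaaa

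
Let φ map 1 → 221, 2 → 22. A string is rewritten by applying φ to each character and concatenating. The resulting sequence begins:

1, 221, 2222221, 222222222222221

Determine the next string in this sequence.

2222222222222222222222222222221

Applying the rule to each of the 15 symbols of 222222222222221 gives the pieces 22 22 22 22 22 22 22 22 22 22 22 22 22 22 221, which concatenate to the answer.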